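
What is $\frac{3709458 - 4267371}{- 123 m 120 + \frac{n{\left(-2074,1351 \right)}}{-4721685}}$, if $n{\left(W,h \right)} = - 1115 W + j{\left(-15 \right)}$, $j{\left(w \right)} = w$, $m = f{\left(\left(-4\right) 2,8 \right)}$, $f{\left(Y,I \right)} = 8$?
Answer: $\frac{526857888681}{111507775459} \approx 4.7249$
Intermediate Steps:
$m = 8$
$n{\left(W,h \right)} = -15 - 1115 W$ ($n{\left(W,h \right)} = - 1115 W - 15 = -15 - 1115 W$)
$\frac{3709458 - 4267371}{- 123 m 120 + \frac{n{\left(-2074,1351 \right)}}{-4721685}} = \frac{3709458 - 4267371}{\left(-123\right) 8 \cdot 120 + \frac{-15 - -2312510}{-4721685}} = - \frac{557913}{\left(-984\right) 120 + \left(-15 + 2312510\right) \left(- \frac{1}{4721685}\right)} = - \frac{557913}{-118080 + 2312495 \left(- \frac{1}{4721685}\right)} = - \frac{557913}{-118080 - \frac{462499}{944337}} = - \frac{557913}{- \frac{111507775459}{944337}} = \left(-557913\right) \left(- \frac{944337}{111507775459}\right) = \frac{526857888681}{111507775459}$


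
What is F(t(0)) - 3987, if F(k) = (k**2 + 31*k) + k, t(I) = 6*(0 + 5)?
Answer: -2127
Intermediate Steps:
t(I) = 30 (t(I) = 6*5 = 30)
F(k) = k**2 + 32*k
F(t(0)) - 3987 = 30*(32 + 30) - 3987 = 30*62 - 3987 = 1860 - 3987 = -2127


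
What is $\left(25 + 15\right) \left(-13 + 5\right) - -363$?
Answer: $43$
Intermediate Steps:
$\left(25 + 15\right) \left(-13 + 5\right) - -363 = 40 \left(-8\right) + 363 = -320 + 363 = 43$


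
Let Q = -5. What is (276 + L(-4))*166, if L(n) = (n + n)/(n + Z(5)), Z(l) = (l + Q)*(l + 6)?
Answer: 46148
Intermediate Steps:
Z(l) = (-5 + l)*(6 + l) (Z(l) = (l - 5)*(l + 6) = (-5 + l)*(6 + l))
L(n) = 2 (L(n) = (n + n)/(n + (-30 + 5 + 5**2)) = (2*n)/(n + (-30 + 5 + 25)) = (2*n)/(n + 0) = (2*n)/n = 2)
(276 + L(-4))*166 = (276 + 2)*166 = 278*166 = 46148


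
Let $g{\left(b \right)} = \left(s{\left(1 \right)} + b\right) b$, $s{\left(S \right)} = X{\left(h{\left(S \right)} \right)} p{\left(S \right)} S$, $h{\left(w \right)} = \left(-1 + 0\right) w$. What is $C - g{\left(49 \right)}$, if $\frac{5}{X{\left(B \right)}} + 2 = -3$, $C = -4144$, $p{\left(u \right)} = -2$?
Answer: $-6643$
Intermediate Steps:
$h{\left(w \right)} = - w$
$X{\left(B \right)} = -1$ ($X{\left(B \right)} = \frac{5}{-2 - 3} = \frac{5}{-5} = 5 \left(- \frac{1}{5}\right) = -1$)
$s{\left(S \right)} = 2 S$ ($s{\left(S \right)} = \left(-1\right) \left(-2\right) S = 2 S$)
$g{\left(b \right)} = b \left(2 + b\right)$ ($g{\left(b \right)} = \left(2 \cdot 1 + b\right) b = \left(2 + b\right) b = b \left(2 + b\right)$)
$C - g{\left(49 \right)} = -4144 - 49 \left(2 + 49\right) = -4144 - 49 \cdot 51 = -4144 - 2499 = -6643$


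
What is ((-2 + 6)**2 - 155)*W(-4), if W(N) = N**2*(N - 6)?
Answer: 22240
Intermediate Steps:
W(N) = N**2*(-6 + N)
((-2 + 6)**2 - 155)*W(-4) = ((-2 + 6)**2 - 155)*((-4)**2*(-6 - 4)) = (4**2 - 155)*(16*(-10)) = (16 - 155)*(-160) = -139*(-160) = 22240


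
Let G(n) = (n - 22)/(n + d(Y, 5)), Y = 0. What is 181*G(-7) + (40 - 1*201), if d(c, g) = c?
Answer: 4122/7 ≈ 588.86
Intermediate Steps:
G(n) = (-22 + n)/n (G(n) = (n - 22)/(n + 0) = (-22 + n)/n)
181*G(-7) + (40 - 1*201) = 181*((-22 - 7)/(-7)) + (40 - 1*201) = 181*(-1/7*(-29)) + (40 - 201) = 181*(29/7) - 161 = 5249/7 - 161 = 4122/7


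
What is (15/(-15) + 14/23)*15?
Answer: -135/23 ≈ -5.8696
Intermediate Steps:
(15/(-15) + 14/23)*15 = (15*(-1/15) + 14*(1/23))*15 = (-1 + 14/23)*15 = -9/23*15 = -135/23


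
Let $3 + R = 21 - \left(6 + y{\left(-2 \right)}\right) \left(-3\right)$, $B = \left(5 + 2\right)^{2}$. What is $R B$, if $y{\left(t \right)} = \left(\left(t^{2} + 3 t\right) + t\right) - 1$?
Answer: $1029$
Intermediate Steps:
$B = 49$ ($B = 7^{2} = 49$)
$y{\left(t \right)} = -1 + t^{2} + 4 t$ ($y{\left(t \right)} = \left(t^{2} + 4 t\right) - 1 = -1 + t^{2} + 4 t$)
$R = 21$ ($R = -3 + \left(21 - \left(6 + \left(-1 + \left(-2\right)^{2} + 4 \left(-2\right)\right)\right) \left(-3\right)\right) = -3 + \left(21 - \left(6 - 5\right) \left(-3\right)\right) = -3 + \left(21 - 1 \left(-3\right)\right) = -3 + \left(21 - -3\right) = -3 + \left(21 + 3\right) = -3 + 24 = 21$)
$R B = 21 \cdot 49 = 1029$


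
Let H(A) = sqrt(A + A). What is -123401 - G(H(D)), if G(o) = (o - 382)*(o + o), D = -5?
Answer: -123381 + 764*I*sqrt(10) ≈ -1.2338e+5 + 2416.0*I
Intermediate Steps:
H(A) = sqrt(2)*sqrt(A) (H(A) = sqrt(2*A) = sqrt(2)*sqrt(A))
G(o) = 2*o*(-382 + o) (G(o) = (-382 + o)*(2*o) = 2*o*(-382 + o))
-123401 - G(H(D)) = -123401 - 2*sqrt(2)*sqrt(-5)*(-382 + sqrt(2)*sqrt(-5)) = -123401 - 2*sqrt(2)*(I*sqrt(5))*(-382 + sqrt(2)*(I*sqrt(5))) = -123401 - 2*I*sqrt(10)*(-382 + I*sqrt(10))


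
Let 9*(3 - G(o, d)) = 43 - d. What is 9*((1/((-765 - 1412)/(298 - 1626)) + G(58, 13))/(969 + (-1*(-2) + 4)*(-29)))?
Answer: 1807/576905 ≈ 0.0031322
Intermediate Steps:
G(o, d) = -16/9 + d/9 (G(o, d) = 3 - (43 - d)/9 = 3 + (-43/9 + d/9) = -16/9 + d/9)
9*((1/((-765 - 1412)/(298 - 1626)) + G(58, 13))/(969 + (-1*(-2) + 4)*(-29))) = 9*((1/((-765 - 1412)/(298 - 1626)) + (-16/9 + (1/9)*13))/(969 + (-1*(-2) + 4)*(-29))) = 9*((1/(-2177/(-1328)) + (-16/9 + 13/9))/(969 + (2 + 4)*(-29))) = 9*((1/(-2177*(-1/1328)) - 1/3)/(969 + 6*(-29))) = 9*((1/(2177/1328) - 1/3)/(969 - 174)) = 9*((1328/2177 - 1/3)/795) = 9*((1807/6531)*(1/795)) = 9*(1807/5192145) = 1807/576905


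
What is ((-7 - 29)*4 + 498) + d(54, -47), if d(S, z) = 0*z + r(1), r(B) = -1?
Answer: 353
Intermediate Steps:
d(S, z) = -1 (d(S, z) = 0*z - 1 = 0 - 1 = -1)
((-7 - 29)*4 + 498) + d(54, -47) = ((-7 - 29)*4 + 498) - 1 = (-36*4 + 498) - 1 = (-144 + 498) - 1 = 354 - 1 = 353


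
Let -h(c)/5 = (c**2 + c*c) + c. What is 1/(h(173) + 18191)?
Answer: -1/281964 ≈ -3.5466e-6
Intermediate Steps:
h(c) = -10*c**2 - 5*c (h(c) = -5*((c**2 + c*c) + c) = -5*((c**2 + c**2) + c) = -5*(2*c**2 + c) = -5*(c + 2*c**2) = -10*c**2 - 5*c)
1/(h(173) + 18191) = 1/(-5*173*(1 + 2*173) + 18191) = 1/(-5*173*(1 + 346) + 18191) = 1/(-5*173*347 + 18191) = 1/(-300155 + 18191) = 1/(-281964) = -1/281964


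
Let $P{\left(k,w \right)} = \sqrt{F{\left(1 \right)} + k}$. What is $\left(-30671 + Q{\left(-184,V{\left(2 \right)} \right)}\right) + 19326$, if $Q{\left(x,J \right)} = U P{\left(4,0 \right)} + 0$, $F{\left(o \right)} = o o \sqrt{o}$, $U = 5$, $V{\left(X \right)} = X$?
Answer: $-11345 + 5 \sqrt{5} \approx -11334.0$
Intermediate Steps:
$F{\left(o \right)} = o^{\frac{5}{2}}$ ($F{\left(o \right)} = o^{2} \sqrt{o} = o^{\frac{5}{2}}$)
$P{\left(k,w \right)} = \sqrt{1 + k}$ ($P{\left(k,w \right)} = \sqrt{1^{\frac{5}{2}} + k} = \sqrt{1 + k}$)
$Q{\left(x,J \right)} = 5 \sqrt{5}$ ($Q{\left(x,J \right)} = 5 \sqrt{1 + 4} + 0 = 5 \sqrt{5} + 0 = 5 \sqrt{5}$)
$\left(-30671 + Q{\left(-184,V{\left(2 \right)} \right)}\right) + 19326 = \left(-30671 + 5 \sqrt{5}\right) + 19326 = -11345 + 5 \sqrt{5}$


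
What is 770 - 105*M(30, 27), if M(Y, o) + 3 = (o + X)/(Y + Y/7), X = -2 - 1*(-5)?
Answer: 7945/8 ≈ 993.13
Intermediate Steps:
X = 3 (X = -2 + 5 = 3)
M(Y, o) = -3 + 7*(3 + o)/(8*Y) (M(Y, o) = -3 + (o + 3)/(Y + Y/7) = -3 + (3 + o)/(Y + Y*(⅐)) = -3 + (3 + o)/(Y + Y/7) = -3 + (3 + o)/((8*Y/7)) = -3 + (3 + o)*(7/(8*Y)) = -3 + 7*(3 + o)/(8*Y))
770 - 105*M(30, 27) = 770 - 105*(21 - 24*30 + 7*27)/(8*30) = 770 - 105*(21 - 720 + 189)/(8*30) = 770 - 105*(-510)/(8*30) = 770 - 105*(-17/8) = 770 + 1785/8 = 7945/8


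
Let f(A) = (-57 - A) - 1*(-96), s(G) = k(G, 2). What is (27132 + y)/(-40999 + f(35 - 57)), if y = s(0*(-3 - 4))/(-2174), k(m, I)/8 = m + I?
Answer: -14746238/22249803 ≈ -0.66276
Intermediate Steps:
k(m, I) = 8*I + 8*m (k(m, I) = 8*(m + I) = 8*(I + m) = 8*I + 8*m)
s(G) = 16 + 8*G (s(G) = 8*2 + 8*G = 16 + 8*G)
y = -8/1087 (y = (16 + 8*(0*(-3 - 4)))/(-2174) = (16 + 8*(0*(-7)))*(-1/2174) = (16 + 8*0)*(-1/2174) = (16 + 0)*(-1/2174) = 16*(-1/2174) = -8/1087 ≈ -0.0073597)
f(A) = 39 - A (f(A) = (-57 - A) + 96 = 39 - A)
(27132 + y)/(-40999 + f(35 - 57)) = (27132 - 8/1087)/(-40999 + (39 - (35 - 57))) = 29492476/(1087*(-40999 + (39 - 1*(-22)))) = 29492476/(1087*(-40999 + (39 + 22))) = 29492476/(1087*(-40999 + 61)) = (29492476/1087)/(-40938) = (29492476/1087)*(-1/40938) = -14746238/22249803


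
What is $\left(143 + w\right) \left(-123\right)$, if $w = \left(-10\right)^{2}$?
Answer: $-29889$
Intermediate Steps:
$w = 100$
$\left(143 + w\right) \left(-123\right) = \left(143 + 100\right) \left(-123\right) = 243 \left(-123\right) = -29889$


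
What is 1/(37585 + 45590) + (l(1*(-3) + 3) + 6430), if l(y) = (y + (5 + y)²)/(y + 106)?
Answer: 56692495981/8816550 ≈ 6430.2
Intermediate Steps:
l(y) = (y + (5 + y)²)/(106 + y)
1/(37585 + 45590) + (l(1*(-3) + 3) + 6430) = 1/(37585 + 45590) + (((1*(-3) + 3) + (5 + (1*(-3) + 3))²)/(106 + (1*(-3) + 3)) + 6430) = 1/83175 + (((-3 + 3) + (5 + (-3 + 3))²)/(106 + (-3 + 3)) + 6430) = 1/83175 + ((0 + (5 + 0)²)/(106 + 0) + 6430) = 1/83175 + ((0 + 5²)/106 + 6430) = 1/83175 + ((0 + 25)/106 + 6430) = 1/83175 + ((1/106)*25 + 6430) = 1/83175 + (25/106 + 6430) = 1/83175 + 681605/106 = 56692495981/8816550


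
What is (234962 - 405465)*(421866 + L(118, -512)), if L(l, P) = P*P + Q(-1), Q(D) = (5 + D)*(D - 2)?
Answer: -116623710994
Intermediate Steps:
Q(D) = (-2 + D)*(5 + D) (Q(D) = (5 + D)*(-2 + D) = (-2 + D)*(5 + D))
L(l, P) = -12 + P**2 (L(l, P) = P*P + (-10 + (-1)**2 + 3*(-1)) = P**2 + (-10 + 1 - 3) = P**2 - 12 = -12 + P**2)
(234962 - 405465)*(421866 + L(118, -512)) = (234962 - 405465)*(421866 + (-12 + (-512)**2)) = -170503*(421866 + (-12 + 262144)) = -170503*(421866 + 262132) = -170503*683998 = -116623710994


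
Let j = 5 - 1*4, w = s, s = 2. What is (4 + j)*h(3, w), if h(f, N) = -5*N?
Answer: -50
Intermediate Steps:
w = 2
j = 1 (j = 5 - 4 = 1)
(4 + j)*h(3, w) = (4 + 1)*(-5*2) = 5*(-10) = -50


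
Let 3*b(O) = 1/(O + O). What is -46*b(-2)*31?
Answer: 713/6 ≈ 118.83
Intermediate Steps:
b(O) = 1/(6*O) (b(O) = 1/(3*(O + O)) = 1/(3*((2*O))) = (1/(2*O))/3 = 1/(6*O))
-46*b(-2)*31 = -23/(3*(-2))*31 = -23*(-1)/(3*2)*31 = -46*(-1/12)*31 = (23/6)*31 = 713/6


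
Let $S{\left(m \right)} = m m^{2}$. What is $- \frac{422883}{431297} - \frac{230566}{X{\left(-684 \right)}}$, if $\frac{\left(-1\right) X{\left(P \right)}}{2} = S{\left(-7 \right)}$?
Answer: $- \frac{7123751560}{21133553} \approx -337.08$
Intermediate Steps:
$S{\left(m \right)} = m^{3}$
$X{\left(P \right)} = 686$ ($X{\left(P \right)} = - 2 \left(-7\right)^{3} = \left(-2\right) \left(-343\right) = 686$)
$- \frac{422883}{431297} - \frac{230566}{X{\left(-684 \right)}} = - \frac{422883}{431297} - \frac{230566}{686} = \left(-422883\right) \frac{1}{431297} - \frac{16469}{49} = - \frac{422883}{431297} - \frac{16469}{49} = - \frac{7123751560}{21133553}$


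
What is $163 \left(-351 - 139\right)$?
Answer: $-79870$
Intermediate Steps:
$163 \left(-351 - 139\right) = 163 \left(-490\right) = -79870$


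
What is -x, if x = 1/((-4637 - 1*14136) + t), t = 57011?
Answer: -1/38238 ≈ -2.6152e-5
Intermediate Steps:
x = 1/38238 (x = 1/((-4637 - 1*14136) + 57011) = 1/((-4637 - 14136) + 57011) = 1/(-18773 + 57011) = 1/38238 ≈ 2.6152e-5)
-x = -1*1/38238 = -1/38238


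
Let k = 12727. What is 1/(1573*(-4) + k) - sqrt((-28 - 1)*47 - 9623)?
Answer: 1/6435 - I*sqrt(10986) ≈ 0.0001554 - 104.81*I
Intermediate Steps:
1/(1573*(-4) + k) - sqrt((-28 - 1)*47 - 9623) = 1/(1573*(-4) + 12727) - sqrt((-28 - 1)*47 - 9623) = 1/(-6292 + 12727) - sqrt(-29*47 - 9623) = 1/6435 - sqrt(-1363 - 9623) = 1/6435 - sqrt(-10986) = 1/6435 - I*sqrt(10986)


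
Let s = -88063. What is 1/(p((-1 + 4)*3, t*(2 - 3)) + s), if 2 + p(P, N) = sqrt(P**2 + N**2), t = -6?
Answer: -9785/861716012 - sqrt(13)/2585148036 ≈ -1.1357e-5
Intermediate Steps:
p(P, N) = -2 + sqrt(N**2 + P**2) (p(P, N) = -2 + sqrt(P**2 + N**2) = -2 + sqrt(N**2 + P**2))
1/(p((-1 + 4)*3, t*(2 - 3)) + s) = 1/((-2 + sqrt((-6*(2 - 3))**2 + ((-1 + 4)*3)**2)) - 88063) = 1/((-2 + sqrt((-6*(-1))**2 + (3*3)**2)) - 88063) = 1/((-2 + sqrt(6**2 + 9**2)) - 88063) = 1/((-2 + sqrt(36 + 81)) - 88063) = 1/((-2 + sqrt(117)) - 88063) = 1/((-2 + 3*sqrt(13)) - 88063) = 1/(-88065 + 3*sqrt(13))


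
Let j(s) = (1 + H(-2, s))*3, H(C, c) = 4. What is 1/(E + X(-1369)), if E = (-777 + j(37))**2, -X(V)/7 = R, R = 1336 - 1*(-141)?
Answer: 1/570305 ≈ 1.7534e-6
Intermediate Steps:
R = 1477 (R = 1336 + 141 = 1477)
X(V) = -10339 (X(V) = -7*1477 = -10339)
j(s) = 15 (j(s) = (1 + 4)*3 = 5*3 = 15)
E = 580644 (E = (-777 + 15)**2 = (-762)**2 = 580644)
1/(E + X(-1369)) = 1/(580644 - 10339) = 1/570305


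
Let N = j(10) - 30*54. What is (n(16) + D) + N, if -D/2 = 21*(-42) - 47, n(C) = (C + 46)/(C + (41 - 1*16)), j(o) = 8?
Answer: 10148/41 ≈ 247.51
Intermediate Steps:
n(C) = (46 + C)/(25 + C) (n(C) = (46 + C)/(C + (41 - 16)) = (46 + C)/(C + 25) = (46 + C)/(25 + C))
D = 1858 (D = -2*(21*(-42) - 47) = -2*(-882 - 47) = -2*(-929) = 1858)
N = -1612 (N = 8 - 30*54 = 8 - 1620 = -1612)
(n(16) + D) + N = ((46 + 16)/(25 + 16) + 1858) - 1612 = (62/41 + 1858) - 1612 = 76240/41 - 1612 = 10148/41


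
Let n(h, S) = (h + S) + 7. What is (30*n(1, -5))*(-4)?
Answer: -360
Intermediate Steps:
n(h, S) = 7 + S + h (n(h, S) = (S + h) + 7 = 7 + S + h)
(30*n(1, -5))*(-4) = (30*(7 - 5 + 1))*(-4) = (30*3)*(-4) = 90*(-4) = -360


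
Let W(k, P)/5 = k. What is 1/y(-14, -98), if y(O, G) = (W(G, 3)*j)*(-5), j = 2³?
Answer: 1/19600 ≈ 5.1020e-5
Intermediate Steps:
W(k, P) = 5*k
j = 8
y(O, G) = -200*G (y(O, G) = ((5*G)*8)*(-5) = (40*G)*(-5) = -200*G)
1/y(-14, -98) = 1/(-200*(-98)) = 1/19600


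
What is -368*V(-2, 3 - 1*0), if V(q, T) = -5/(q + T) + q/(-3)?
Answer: 4784/3 ≈ 1594.7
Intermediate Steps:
V(q, T) = -5/(T + q) - q/3 (V(q, T) = -5/(T + q) + q*(-1/3) = -5/(T + q) - q/3)
-368*V(-2, 3 - 1*0) = -368*(-15 - 1*(-2)**2 - 1*(3 - 1*0)*(-2))/(3*((3 - 1*0) - 2)) = -368*(-15 - 1*4 - 1*(3 + 0)*(-2))/(3*((3 + 0) - 2)) = -368*(-15 - 4 - 1*3*(-2))/(3*(3 - 2)) = -368*(-15 - 4 + 6)/(3*1) = -368*(-13)/3 = -368*(-13/3) = 4784/3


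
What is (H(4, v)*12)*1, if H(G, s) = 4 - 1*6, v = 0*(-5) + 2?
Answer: -24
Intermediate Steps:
v = 2 (v = 0 + 2 = 2)
H(G, s) = -2 (H(G, s) = 4 - 6 = -2)
(H(4, v)*12)*1 = -2*12*1 = -24*1 = -24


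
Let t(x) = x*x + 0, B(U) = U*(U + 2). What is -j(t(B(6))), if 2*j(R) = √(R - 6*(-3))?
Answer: -3*√258/2 ≈ -24.094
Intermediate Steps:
B(U) = U*(2 + U)
t(x) = x² (t(x) = x² + 0 = x²)
j(R) = √(18 + R)/2 (j(R) = √(R - 6*(-3))/2 = √(R + 18)/2 = √(18 + R)/2)
-j(t(B(6))) = -√(18 + (6*(2 + 6))²)/2 = -√(18 + (6*8)²)/2 = -√(18 + 48²)/2 = -√(18 + 2304)/2 = -√2322/2 = -3*√258/2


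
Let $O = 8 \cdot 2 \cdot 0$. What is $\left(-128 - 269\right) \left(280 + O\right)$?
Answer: $-111160$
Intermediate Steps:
$O = 0$ ($O = 16 \cdot 0 = 0$)
$\left(-128 - 269\right) \left(280 + O\right) = \left(-128 - 269\right) \left(280 + 0\right) = \left(-397\right) 280 = -111160$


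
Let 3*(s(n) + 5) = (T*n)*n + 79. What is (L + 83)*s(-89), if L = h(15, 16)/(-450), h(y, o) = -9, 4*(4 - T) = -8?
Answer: 19754609/15 ≈ 1.3170e+6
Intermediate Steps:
T = 6 (T = 4 - ¼*(-8) = 4 + 2 = 6)
s(n) = 64/3 + 2*n² (s(n) = -5 + ((6*n)*n + 79)/3 = -5 + (6*n² + 79)/3 = -5 + (79 + 6*n²)/3 = -5 + (79/3 + 2*n²) = 64/3 + 2*n²)
L = 1/50 (L = -9/(-450) = -9*(-1/450) = 1/50 ≈ 0.020000)
(L + 83)*s(-89) = (1/50 + 83)*(64/3 + 2*(-89)²) = 4151*(64/3 + 2*7921)/50 = 4151*(64/3 + 15842)/50 = (4151/50)*(47590/3) = 19754609/15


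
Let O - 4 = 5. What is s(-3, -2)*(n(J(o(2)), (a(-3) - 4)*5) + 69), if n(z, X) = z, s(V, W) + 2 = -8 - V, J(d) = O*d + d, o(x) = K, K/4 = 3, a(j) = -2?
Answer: -1323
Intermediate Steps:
K = 12 (K = 4*3 = 12)
o(x) = 12
O = 9 (O = 4 + 5 = 9)
J(d) = 10*d (J(d) = 9*d + d = 10*d)
s(V, W) = -10 - V (s(V, W) = -2 + (-8 - V) = -10 - V)
s(-3, -2)*(n(J(o(2)), (a(-3) - 4)*5) + 69) = (-10 - 1*(-3))*(10*12 + 69) = (-10 + 3)*(120 + 69) = -7*189 = -1323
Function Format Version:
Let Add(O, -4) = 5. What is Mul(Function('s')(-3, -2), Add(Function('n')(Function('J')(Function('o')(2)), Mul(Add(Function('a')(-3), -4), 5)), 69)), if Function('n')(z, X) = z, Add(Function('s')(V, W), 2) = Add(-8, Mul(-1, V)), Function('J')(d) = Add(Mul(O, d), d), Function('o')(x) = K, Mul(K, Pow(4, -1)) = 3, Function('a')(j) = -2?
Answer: -1323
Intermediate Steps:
K = 12 (K = Mul(4, 3) = 12)
Function('o')(x) = 12
O = 9 (O = Add(4, 5) = 9)
Function('J')(d) = Mul(10, d) (Function('J')(d) = Add(Mul(9, d), d) = Mul(10, d))
Function('s')(V, W) = Add(-10, Mul(-1, V)) (Function('s')(V, W) = Add(-2, Add(-8, Mul(-1, V))) = Add(-10, Mul(-1, V)))
Mul(Function('s')(-3, -2), Add(Function('n')(Function('J')(Function('o')(2)), Mul(Add(Function('a')(-3), -4), 5)), 69)) = Mul(Add(-10, Mul(-1, -3)), Add(Mul(10, 12), 69)) = Mul(Add(-10, 3), Add(120, 69)) = Mul(-7, 189) = -1323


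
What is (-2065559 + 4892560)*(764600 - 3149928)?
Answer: -6743324641328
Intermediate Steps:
(-2065559 + 4892560)*(764600 - 3149928) = 2827001*(-2385328) = -6743324641328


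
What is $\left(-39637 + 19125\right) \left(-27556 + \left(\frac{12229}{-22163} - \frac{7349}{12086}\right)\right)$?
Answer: $\frac{75704832645448784}{133931009} \approx 5.6525 \cdot 10^{8}$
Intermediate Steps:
$\left(-39637 + 19125\right) \left(-27556 + \left(\frac{12229}{-22163} - \frac{7349}{12086}\right)\right) = - 20512 \left(-27556 + \left(12229 \left(- \frac{1}{22163}\right) - \frac{7349}{12086}\right)\right) = - 20512 \left(-27556 - \frac{310675581}{267862018}\right) = \left(-20512\right) \left(- \frac{7381516443589}{267862018}\right) = \frac{75704832645448784}{133931009}$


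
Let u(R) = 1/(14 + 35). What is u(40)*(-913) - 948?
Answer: -47365/49 ≈ -966.63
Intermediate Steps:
u(R) = 1/49
u(40)*(-913) - 948 = (1/49)*(-913) - 948 = -913/49 - 948 = -47365/49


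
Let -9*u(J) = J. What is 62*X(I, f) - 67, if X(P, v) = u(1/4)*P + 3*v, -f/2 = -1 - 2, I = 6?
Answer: 3116/3 ≈ 1038.7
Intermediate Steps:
u(J) = -J/9
f = 6 (f = -2*(-1 - 2) = -2*(-3) = 6)
X(P, v) = 3*v - P/36 (X(P, v) = (-⅑/4)*P + 3*v = (-⅑*¼)*P + 3*v = -P/36 + 3*v = 3*v - P/36)
62*X(I, f) - 67 = 62*(3*6 - 1/36*6) - 67 = 62*(18 - ⅙) - 67 = 62*(107/6) - 67 = 3317/3 - 67 = 3116/3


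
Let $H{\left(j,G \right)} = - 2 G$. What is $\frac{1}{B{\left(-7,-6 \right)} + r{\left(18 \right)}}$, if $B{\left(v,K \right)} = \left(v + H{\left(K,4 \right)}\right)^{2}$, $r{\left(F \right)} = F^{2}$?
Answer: $\frac{1}{549} \approx 0.0018215$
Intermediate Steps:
$B{\left(v,K \right)} = \left(-8 + v\right)^{2}$ ($B{\left(v,K \right)} = \left(v - 8\right)^{2} = \left(-8 + v\right)^{2}$)
$\frac{1}{B{\left(-7,-6 \right)} + r{\left(18 \right)}} = \frac{1}{\left(-8 - 7\right)^{2} + 18^{2}} = \frac{1}{\left(-15\right)^{2} + 324} = \frac{1}{225 + 324} = \frac{1}{549}$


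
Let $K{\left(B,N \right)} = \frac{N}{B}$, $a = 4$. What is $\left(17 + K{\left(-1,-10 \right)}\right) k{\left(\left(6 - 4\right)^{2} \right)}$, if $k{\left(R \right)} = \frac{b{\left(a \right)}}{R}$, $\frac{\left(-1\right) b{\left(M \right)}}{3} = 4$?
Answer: $-81$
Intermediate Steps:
$b{\left(M \right)} = -12$ ($b{\left(M \right)} = \left(-3\right) 4 = -12$)
$k{\left(R \right)} = - \frac{12}{R}$
$\left(17 + K{\left(-1,-10 \right)}\right) k{\left(\left(6 - 4\right)^{2} \right)} = \left(17 - \frac{10}{-1}\right) \left(- \frac{12}{\left(6 - 4\right)^{2}}\right) = \left(17 - -10\right) \left(- \frac{12}{2^{2}}\right) = \left(17 + 10\right) \left(- \frac{12}{4}\right) = 27 \left(\left(-12\right) \frac{1}{4}\right) = 27 \left(-3\right) = -81$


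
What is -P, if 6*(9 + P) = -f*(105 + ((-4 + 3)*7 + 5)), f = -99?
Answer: -3381/2 ≈ -1690.5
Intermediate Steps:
P = 3381/2 (P = -9 + (-(-99)*(105 + ((-4 + 3)*7 + 5)))/6 = -9 + (-(-99)*(105 + (-1*7 + 5)))/6 = -9 + (-(-99)*(105 + (-7 + 5)))/6 = -9 + (-(-99)*(105 - 2))/6 = -9 + (-(-99)*103)/6 = -9 + (-1*(-10197))/6 = -9 + (⅙)*10197 = -9 + 3399/2 = 3381/2 ≈ 1690.5)
-P = -1*3381/2 = -3381/2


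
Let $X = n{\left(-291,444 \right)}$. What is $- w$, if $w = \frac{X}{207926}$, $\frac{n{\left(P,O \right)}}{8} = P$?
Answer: $\frac{1164}{103963} \approx 0.011196$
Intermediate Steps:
$n{\left(P,O \right)} = 8 P$
$X = -2328$ ($X = 8 \left(-291\right) = -2328$)
$w = - \frac{1164}{103963}$ ($w = - \frac{2328}{207926} = \left(-2328\right) \frac{1}{207926} = - \frac{1164}{103963} \approx -0.011196$)
$- w = \left(-1\right) \left(- \frac{1164}{103963}\right) = \frac{1164}{103963}$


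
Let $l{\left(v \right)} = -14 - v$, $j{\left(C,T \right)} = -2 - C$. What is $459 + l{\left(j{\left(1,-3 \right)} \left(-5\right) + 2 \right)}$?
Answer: $428$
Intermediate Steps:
$459 + l{\left(j{\left(1,-3 \right)} \left(-5\right) + 2 \right)} = 459 - \left(16 + \left(-2 - 1\right) \left(-5\right)\right) = 459 - \left(16 + 15\right) = 459 - 31 = 428$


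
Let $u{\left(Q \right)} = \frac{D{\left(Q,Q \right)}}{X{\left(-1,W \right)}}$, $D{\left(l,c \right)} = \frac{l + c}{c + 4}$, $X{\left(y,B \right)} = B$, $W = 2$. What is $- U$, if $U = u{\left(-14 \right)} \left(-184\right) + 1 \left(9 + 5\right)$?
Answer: $\frac{1218}{5} \approx 243.6$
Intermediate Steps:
$D{\left(l,c \right)} = \frac{c + l}{4 + c}$
$u{\left(Q \right)} = \frac{Q}{4 + Q}$ ($u{\left(Q \right)} = \frac{\frac{1}{4 + Q} \left(Q + Q\right)}{2} = \frac{2 Q}{4 + Q} \frac{1}{2} = \frac{Q}{4 + Q}$)
$U = - \frac{1218}{5}$ ($U = - \frac{14}{4 - 14} \left(-184\right) + 1 \left(9 + 5\right) = - \frac{14}{-10} \left(-184\right) + 1 \cdot 14 = \left(-14\right) \left(- \frac{1}{10}\right) \left(-184\right) + 14 = \frac{7}{5} \left(-184\right) + 14 = - \frac{1288}{5} + 14 = - \frac{1218}{5} \approx -243.6$)
$- U = \left(-1\right) \left(- \frac{1218}{5}\right) = \frac{1218}{5}$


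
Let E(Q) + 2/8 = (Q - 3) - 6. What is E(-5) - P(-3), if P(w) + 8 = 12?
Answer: -73/4 ≈ -18.250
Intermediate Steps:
E(Q) = -37/4 + Q (E(Q) = -¼ + ((Q - 3) - 6) = -¼ + ((-3 + Q) - 6) = -¼ + (-9 + Q) = -37/4 + Q)
P(w) = 4 (P(w) = -8 + 12 = 4)
E(-5) - P(-3) = (-37/4 - 5) - 1*4 = -57/4 - 4 = -73/4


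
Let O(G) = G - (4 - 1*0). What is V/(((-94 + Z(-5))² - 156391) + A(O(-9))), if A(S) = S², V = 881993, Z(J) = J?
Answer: -881993/146421 ≈ -6.0237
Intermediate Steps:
O(G) = -4 + G (O(G) = G - (4 + 0) = G - 1*4 = G - 4 = -4 + G)
V/(((-94 + Z(-5))² - 156391) + A(O(-9))) = 881993/(((-94 - 5)² - 156391) + (-4 - 9)²) = 881993/(((-99)² - 156391) + (-13)²) = 881993/((9801 - 156391) + 169) = 881993/(-146590 + 169) = 881993/(-146421) = 881993*(-1/146421) = -881993/146421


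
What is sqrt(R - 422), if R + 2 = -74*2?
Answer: 2*I*sqrt(143) ≈ 23.917*I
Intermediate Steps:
R = -150 (R = -2 - 74*2 = -2 - 148 = -150)
sqrt(R - 422) = sqrt(-150 - 422) = sqrt(-572) = 2*I*sqrt(143)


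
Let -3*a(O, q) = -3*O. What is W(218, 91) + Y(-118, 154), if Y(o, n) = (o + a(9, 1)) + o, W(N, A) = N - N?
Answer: -227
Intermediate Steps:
a(O, q) = O (a(O, q) = -(-1)*O = O)
W(N, A) = 0
Y(o, n) = 9 + 2*o (Y(o, n) = (o + 9) + o = (9 + o) + o = 9 + 2*o)
W(218, 91) + Y(-118, 154) = 0 + (9 + 2*(-118)) = 0 + (9 - 236) = 0 - 227 = -227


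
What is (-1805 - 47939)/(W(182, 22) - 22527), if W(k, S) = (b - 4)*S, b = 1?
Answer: 49744/22593 ≈ 2.2017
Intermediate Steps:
W(k, S) = -3*S (W(k, S) = (1 - 4)*S = -3*S)
(-1805 - 47939)/(W(182, 22) - 22527) = (-1805 - 47939)/(-3*22 - 22527) = -49744/(-66 - 22527) = -49744/(-22593) = -49744*(-1/22593) = 49744/22593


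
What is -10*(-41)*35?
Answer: 14350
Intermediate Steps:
-10*(-41)*35 = 410*35 = 14350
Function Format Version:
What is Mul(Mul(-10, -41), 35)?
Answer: 14350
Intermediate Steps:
Mul(Mul(-10, -41), 35) = Mul(410, 35) = 14350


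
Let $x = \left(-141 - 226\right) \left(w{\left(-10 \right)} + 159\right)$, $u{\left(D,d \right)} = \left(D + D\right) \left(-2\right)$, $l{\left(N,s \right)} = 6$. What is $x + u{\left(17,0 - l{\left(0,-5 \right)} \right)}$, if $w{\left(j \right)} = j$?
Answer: $-54751$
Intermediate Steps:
$u{\left(D,d \right)} = - 4 D$ ($u{\left(D,d \right)} = 2 D \left(-2\right) = - 4 D$)
$x = -54683$ ($x = \left(-141 - 226\right) \left(-10 + 159\right) = \left(-367\right) 149 = -54683$)
$x + u{\left(17,0 - l{\left(0,-5 \right)} \right)} = -54683 - 68 = -54751$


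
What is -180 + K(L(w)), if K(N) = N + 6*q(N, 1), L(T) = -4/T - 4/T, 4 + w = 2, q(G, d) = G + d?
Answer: -146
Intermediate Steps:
w = -2 (w = -4 + 2 = -2)
L(T) = -8/T
K(N) = 6 + 7*N (K(N) = N + 6*(N + 1) = N + 6*(1 + N) = N + (6 + 6*N) = 6 + 7*N)
-180 + K(L(w)) = -180 + (6 + 7*(-8/(-2))) = -180 + (6 + 7*(-8*(-½))) = -180 + (6 + 7*4) = -180 + (6 + 28) = -180 + 34 = -146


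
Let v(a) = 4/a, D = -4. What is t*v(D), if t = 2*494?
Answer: -988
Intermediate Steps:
t = 988
t*v(D) = 988*(4/(-4)) = 988*(4*(-¼)) = 988*(-1) = -988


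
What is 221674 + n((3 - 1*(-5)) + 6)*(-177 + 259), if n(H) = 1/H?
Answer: 1551759/7 ≈ 2.2168e+5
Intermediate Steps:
221674 + n((3 - 1*(-5)) + 6)*(-177 + 259) = 221674 + (-177 + 259)/((3 - 1*(-5)) + 6) = 221674 + 82/((3 + 5) + 6) = 221674 + 82/(8 + 6) = 221674 + 82/14 = 221674 + (1/14)*82 = 221674 + 41/7 = 1551759/7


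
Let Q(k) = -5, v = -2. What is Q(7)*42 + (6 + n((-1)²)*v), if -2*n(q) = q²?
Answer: -203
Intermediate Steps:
n(q) = -q²/2
Q(7)*42 + (6 + n((-1)²)*v) = -5*42 + (6 - ((-1)²)²/2*(-2)) = -210 + (6 - ½*1²*(-2)) = -210 + (6 - ½*1*(-2)) = -210 + (6 - ½*(-2)) = -210 + (6 + 1) = -210 + 7 = -203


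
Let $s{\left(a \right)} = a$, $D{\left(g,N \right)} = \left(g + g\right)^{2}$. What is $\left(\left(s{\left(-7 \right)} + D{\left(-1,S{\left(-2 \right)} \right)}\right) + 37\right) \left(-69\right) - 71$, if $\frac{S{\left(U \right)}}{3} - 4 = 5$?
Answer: $-2417$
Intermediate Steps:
$S{\left(U \right)} = 27$ ($S{\left(U \right)} = 12 + 3 \cdot 5 = 12 + 15 = 27$)
$D{\left(g,N \right)} = 4 g^{2}$ ($D{\left(g,N \right)} = \left(2 g\right)^{2} = 4 g^{2}$)
$\left(\left(s{\left(-7 \right)} + D{\left(-1,S{\left(-2 \right)} \right)}\right) + 37\right) \left(-69\right) - 71 = \left(\left(-7 + 4 \left(-1\right)^{2}\right) + 37\right) \left(-69\right) - 71 = \left(\left(-7 + 4 \cdot 1\right) + 37\right) \left(-69\right) - 71 = \left(\left(-7 + 4\right) + 37\right) \left(-69\right) - 71 = \left(-3 + 37\right) \left(-69\right) - 71 = 34 \left(-69\right) - 71 = -2346 - 71 = -2417$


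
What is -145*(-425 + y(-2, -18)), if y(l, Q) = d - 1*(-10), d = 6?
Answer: 59305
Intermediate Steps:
y(l, Q) = 16 (y(l, Q) = 6 - 1*(-10) = 6 + 10 = 16)
-145*(-425 + y(-2, -18)) = -145*(-425 + 16) = -145*(-409) = 59305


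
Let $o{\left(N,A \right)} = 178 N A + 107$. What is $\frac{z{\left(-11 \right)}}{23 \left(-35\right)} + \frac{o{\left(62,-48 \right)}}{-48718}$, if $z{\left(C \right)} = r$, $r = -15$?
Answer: $\frac{85415135}{7843598} \approx 10.89$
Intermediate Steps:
$o{\left(N,A \right)} = 107 + 178 A N$ ($o{\left(N,A \right)} = 178 A N + 107 = 107 + 178 A N$)
$z{\left(C \right)} = -15$
$\frac{z{\left(-11 \right)}}{23 \left(-35\right)} + \frac{o{\left(62,-48 \right)}}{-48718} = - \frac{15}{23 \left(-35\right)} + \frac{107 + 178 \left(-48\right) 62}{-48718} = - \frac{15}{-805} + \left(107 - 529728\right) \left(- \frac{1}{48718}\right) = \left(-15\right) \left(- \frac{1}{805}\right) - - \frac{529621}{48718} = \frac{3}{161} + \frac{529621}{48718} = \frac{85415135}{7843598}$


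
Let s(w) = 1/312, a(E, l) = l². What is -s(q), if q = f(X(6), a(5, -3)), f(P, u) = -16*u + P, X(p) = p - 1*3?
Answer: -1/312 ≈ -0.0032051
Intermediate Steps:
X(p) = -3 + p (X(p) = p - 3 = -3 + p)
f(P, u) = P - 16*u
q = -141 (q = (-3 + 6) - 16*(-3)² = 3 - 16*9 = 3 - 144 = -141)
s(w) = 1/312
-s(q) = -1*1/312 = -1/312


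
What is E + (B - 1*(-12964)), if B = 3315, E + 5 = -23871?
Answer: -7597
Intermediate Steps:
E = -23876 (E = -5 - 23871 = -23876)
E + (B - 1*(-12964)) = -23876 + (3315 - 1*(-12964)) = -23876 + (3315 + 12964) = -23876 + 16279 = -7597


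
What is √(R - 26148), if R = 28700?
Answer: 2*√638 ≈ 50.517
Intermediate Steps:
√(R - 26148) = √(28700 - 26148) = √2552 = 2*√638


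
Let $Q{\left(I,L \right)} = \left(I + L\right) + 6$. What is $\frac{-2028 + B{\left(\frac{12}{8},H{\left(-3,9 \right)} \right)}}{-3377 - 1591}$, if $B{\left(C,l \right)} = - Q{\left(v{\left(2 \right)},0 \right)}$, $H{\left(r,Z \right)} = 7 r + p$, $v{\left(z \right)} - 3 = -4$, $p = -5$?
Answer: $\frac{2033}{4968} \approx 0.40922$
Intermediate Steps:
$v{\left(z \right)} = -1$ ($v{\left(z \right)} = 3 - 4 = -1$)
$Q{\left(I,L \right)} = 6 + I + L$
$H{\left(r,Z \right)} = -5 + 7 r$ ($H{\left(r,Z \right)} = 7 r - 5 = -5 + 7 r$)
$B{\left(C,l \right)} = -5$ ($B{\left(C,l \right)} = - (6 - 1 + 0) = \left(-1\right) 5 = -5$)
$\frac{-2028 + B{\left(\frac{12}{8},H{\left(-3,9 \right)} \right)}}{-3377 - 1591} = \frac{-2028 - 5}{-3377 - 1591} = - \frac{2033}{-4968} = \left(-2033\right) \left(- \frac{1}{4968}\right) = \frac{2033}{4968}$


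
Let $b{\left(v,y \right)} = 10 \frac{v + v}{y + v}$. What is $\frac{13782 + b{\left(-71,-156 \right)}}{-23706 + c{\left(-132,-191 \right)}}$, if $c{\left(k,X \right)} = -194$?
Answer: $- \frac{1564967}{2712650} \approx -0.57691$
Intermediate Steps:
$b{\left(v,y \right)} = \frac{20 v}{v + y}$ ($b{\left(v,y \right)} = 10 \frac{2 v}{v + y} = \frac{20 v}{v + y}$)
$\frac{13782 + b{\left(-71,-156 \right)}}{-23706 + c{\left(-132,-191 \right)}} = \frac{13782 + 20 \left(-71\right) \frac{1}{-71 - 156}}{-23706 - 194} = \frac{13782 + 20 \left(-71\right) \frac{1}{-227}}{-23900} = \left(13782 + 20 \left(-71\right) \left(- \frac{1}{227}\right)\right) \left(- \frac{1}{23900}\right) = \left(13782 + \frac{1420}{227}\right) \left(- \frac{1}{23900}\right) = \frac{3129934}{227} \left(- \frac{1}{23900}\right) = - \frac{1564967}{2712650}$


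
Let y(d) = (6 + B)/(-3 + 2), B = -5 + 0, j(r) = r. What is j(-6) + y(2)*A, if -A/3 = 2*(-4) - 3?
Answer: -39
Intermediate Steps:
B = -5
y(d) = -1 (y(d) = (6 - 5)/(-3 + 2) = 1/(-1) = 1*(-1) = -1)
A = 33 (A = -3*(2*(-4) - 3) = -3*(-8 - 3) = -3*(-11) = 33)
j(-6) + y(2)*A = -6 - 1*33 = -6 - 33 = -39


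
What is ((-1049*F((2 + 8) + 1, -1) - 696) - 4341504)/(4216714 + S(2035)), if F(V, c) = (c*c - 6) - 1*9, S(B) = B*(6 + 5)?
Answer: -4327514/4239099 ≈ -1.0209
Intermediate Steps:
S(B) = 11*B (S(B) = B*11 = 11*B)
F(V, c) = -15 + c² (F(V, c) = (c² - 6) - 9 = (-6 + c²) - 9 = -15 + c²)
((-1049*F((2 + 8) + 1, -1) - 696) - 4341504)/(4216714 + S(2035)) = ((-1049*(-15 + (-1)²) - 696) - 4341504)/(4216714 + 11*2035) = ((-1049*(-15 + 1) - 696) - 4341504)/(4216714 + 22385) = ((-1049*(-14) - 696) - 4341504)/4239099 = ((14686 - 696) - 4341504)*(1/4239099) = (13990 - 4341504)*(1/4239099) = -4327514*1/4239099 = -4327514/4239099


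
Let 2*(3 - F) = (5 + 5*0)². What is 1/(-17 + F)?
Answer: -2/53 ≈ -0.037736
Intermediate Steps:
F = -19/2 (F = 3 - (5 + 5*0)²/2 = 3 - (5 + 0)²/2 = 3 - ½*5² = 3 - ½*25 = 3 - 25/2 = -19/2 ≈ -9.5000)
1/(-17 + F) = 1/(-17 - 19/2) = 1/(-53/2) = -2/53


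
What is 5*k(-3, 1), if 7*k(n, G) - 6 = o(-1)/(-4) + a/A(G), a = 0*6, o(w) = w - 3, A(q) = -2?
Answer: 5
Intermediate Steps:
o(w) = -3 + w
a = 0
k(n, G) = 1 (k(n, G) = 6/7 + ((-3 - 1)/(-4) + 0/(-2))/7 = 6/7 + (-4*(-1/4) + 0*(-1/2))/7 = 6/7 + (1 + 0)/7 = 6/7 + (1/7)*1 = 6/7 + 1/7 = 1)
5*k(-3, 1) = 5*1 = 5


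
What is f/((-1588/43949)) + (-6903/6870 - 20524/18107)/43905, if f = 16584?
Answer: -331721989169902225399/722747290433550 ≈ -4.5897e+5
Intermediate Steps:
f/((-1588/43949)) + (-6903/6870 - 20524/18107)/43905 = 16584/((-1588/43949)) + (-6903/6870 - 20524/18107)/43905 = 16584/((-1588*1/43949)) + (-6903*1/6870 - 20524*1/18107)*(1/43905) = 16584/(-1588/43949) + (-2301/2290 - 20524/18107)*(1/43905) = 16584*(-43949/1588) - 88664167/41465030*1/43905 = -182212554/397 - 88664167/1820522142150 = -331721989169902225399/722747290433550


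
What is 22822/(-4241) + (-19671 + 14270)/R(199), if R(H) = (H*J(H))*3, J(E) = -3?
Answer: -17968561/7595631 ≈ -2.3656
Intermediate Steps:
R(H) = -9*H (R(H) = (H*(-3))*3 = -3*H*3 = -9*H)
22822/(-4241) + (-19671 + 14270)/R(199) = 22822/(-4241) + (-19671 + 14270)/((-9*199)) = 22822*(-1/4241) - 5401/(-1791) = -22822/4241 - 5401*(-1/1791) = -22822/4241 + 5401/1791 = -17968561/7595631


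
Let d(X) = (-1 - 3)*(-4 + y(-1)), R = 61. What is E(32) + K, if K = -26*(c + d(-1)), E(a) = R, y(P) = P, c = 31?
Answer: -1265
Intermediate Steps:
E(a) = 61
d(X) = 20 (d(X) = (-1 - 3)*(-4 - 1) = -4*(-5) = 20)
K = -1326 (K = -26*(31 + 20) = -26*51 = -1326)
E(32) + K = 61 - 1326 = -1265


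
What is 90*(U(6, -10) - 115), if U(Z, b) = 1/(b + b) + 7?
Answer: -19449/2 ≈ -9724.5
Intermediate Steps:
U(Z, b) = 7 + 1/(2*b) (U(Z, b) = 1/(2*b) + 7 = 7 + 1/(2*b))
90*(U(6, -10) - 115) = 90*((7 + (½)/(-10)) - 115) = 90*((7 + (½)*(-⅒)) - 115) = 90*((7 - 1/20) - 115) = 90*(139/20 - 115) = 90*(-2161/20) = -19449/2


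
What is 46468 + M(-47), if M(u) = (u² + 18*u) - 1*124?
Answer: 47707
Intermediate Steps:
M(u) = -124 + u² + 18*u (M(u) = (u² + 18*u) - 124 = -124 + u² + 18*u)
46468 + M(-47) = 46468 + (-124 + (-47)² + 18*(-47)) = 46468 + (-124 + 2209 - 846) = 46468 + 1239 = 47707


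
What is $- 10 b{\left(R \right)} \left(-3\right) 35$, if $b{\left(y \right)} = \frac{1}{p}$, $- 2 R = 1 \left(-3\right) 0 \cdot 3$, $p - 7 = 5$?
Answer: $\frac{175}{2} \approx 87.5$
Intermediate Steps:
$p = 12$ ($p = 7 + 5 = 12$)
$R = 0$ ($R = - \frac{1 \left(-3\right) 0 \cdot 3}{2} = - \frac{\left(-3\right) 0}{2} = \left(- \frac{1}{2}\right) 0 = 0$)
$b{\left(y \right)} = \frac{1}{12}$
$- 10 b{\left(R \right)} \left(-3\right) 35 = - 10 \cdot \frac{1}{12} \left(-3\right) 35 = \left(-10\right) \left(- \frac{1}{4}\right) 35 = \frac{5}{2} \cdot 35 = \frac{175}{2}$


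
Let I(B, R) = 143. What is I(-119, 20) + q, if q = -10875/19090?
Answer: 543799/3818 ≈ 142.43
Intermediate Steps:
q = -2175/3818 (q = -10875*1/19090 = -2175/3818 ≈ -0.56967)
I(-119, 20) + q = 143 - 2175/3818 = 543799/3818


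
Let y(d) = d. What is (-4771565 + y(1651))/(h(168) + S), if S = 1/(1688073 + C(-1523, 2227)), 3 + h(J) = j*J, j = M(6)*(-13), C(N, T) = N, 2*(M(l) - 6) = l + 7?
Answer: 8044698456700/46047874649 ≈ 174.70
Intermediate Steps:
M(l) = 19/2 + l/2 (M(l) = 6 + (l + 7)/2 = 6 + (7 + l)/2 = 6 + (7/2 + l/2) = 19/2 + l/2)
j = -325/2 (j = (19/2 + (½)*6)*(-13) = (19/2 + 3)*(-13) = (25/2)*(-13) = -325/2 ≈ -162.50)
h(J) = -3 - 325*J/2
S = 1/1686550 (S = 1/(1688073 - 1523) = 1/1686550 ≈ 5.9293e-7)
(-4771565 + y(1651))/(h(168) + S) = (-4771565 + 1651)/((-3 - 325/2*168) + 1/1686550) = -4769914/((-3 - 27300) + 1/1686550) = -4769914/(-27303 + 1/1686550) = -4769914/(-46047874649/1686550) = -4769914*(-1686550/46047874649) = 8044698456700/46047874649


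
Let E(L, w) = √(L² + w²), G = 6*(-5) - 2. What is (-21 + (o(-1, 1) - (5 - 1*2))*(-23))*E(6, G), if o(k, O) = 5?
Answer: -134*√265 ≈ -2181.4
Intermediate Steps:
G = -32 (G = -30 - 2 = -32)
(-21 + (o(-1, 1) - (5 - 1*2))*(-23))*E(6, G) = (-21 + (5 - (5 - 1*2))*(-23))*√(6² + (-32)²) = (-21 + (5 - (5 - 2))*(-23))*√(36 + 1024) = (-21 + (5 - 1*3)*(-23))*√1060 = (-21 + (5 - 3)*(-23))*(2*√265) = (-21 + 2*(-23))*(2*√265) = (-21 - 46)*(2*√265) = -134*√265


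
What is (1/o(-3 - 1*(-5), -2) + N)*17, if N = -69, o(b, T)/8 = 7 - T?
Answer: -84439/72 ≈ -1172.8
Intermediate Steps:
o(b, T) = 56 - 8*T (o(b, T) = 8*(7 - T) = 56 - 8*T)
(1/o(-3 - 1*(-5), -2) + N)*17 = (1/(56 - 8*(-2)) - 69)*17 = (1/(56 + 16) - 69)*17 = (1/72 - 69)*17 = -4967/72*17 = -84439/72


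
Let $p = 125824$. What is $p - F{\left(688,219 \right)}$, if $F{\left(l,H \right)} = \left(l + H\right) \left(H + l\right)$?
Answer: $-696825$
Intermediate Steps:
$F{\left(l,H \right)} = \left(H + l\right)^{2}$ ($F{\left(l,H \right)} = \left(H + l\right) \left(H + l\right) = \left(H + l\right)^{2}$)
$p - F{\left(688,219 \right)} = 125824 - \left(219 + 688\right)^{2} = 125824 - 907^{2} = 125824 - 822649 = -696825$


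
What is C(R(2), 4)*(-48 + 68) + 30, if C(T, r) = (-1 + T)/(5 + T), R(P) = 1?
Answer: 30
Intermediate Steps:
C(T, r) = (-1 + T)/(5 + T)
C(R(2), 4)*(-48 + 68) + 30 = ((-1 + 1)/(5 + 1))*(-48 + 68) + 30 = (0/6)*20 + 30 = ((1/6)*0)*20 + 30 = 0*20 + 30 = 0 + 30 = 30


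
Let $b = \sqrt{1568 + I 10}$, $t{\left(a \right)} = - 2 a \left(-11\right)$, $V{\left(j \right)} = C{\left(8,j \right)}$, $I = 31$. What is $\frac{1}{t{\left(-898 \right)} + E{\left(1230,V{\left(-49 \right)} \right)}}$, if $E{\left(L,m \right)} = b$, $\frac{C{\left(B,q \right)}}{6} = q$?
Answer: $- \frac{9878}{195148829} - \frac{\sqrt{1878}}{390297658} \approx -5.0729 \cdot 10^{-5}$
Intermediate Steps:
$C{\left(B,q \right)} = 6 q$
$V{\left(j \right)} = 6 j$
$t{\left(a \right)} = 22 a$
$b = \sqrt{1878}$ ($b = \sqrt{1568 + 31 \cdot 10} = \sqrt{1568 + 310} = \sqrt{1878} \approx 43.336$)
$E{\left(L,m \right)} = \sqrt{1878}$
$\frac{1}{t{\left(-898 \right)} + E{\left(1230,V{\left(-49 \right)} \right)}} = \frac{1}{22 \left(-898\right) + \sqrt{1878}} = \frac{1}{-19756 + \sqrt{1878}}$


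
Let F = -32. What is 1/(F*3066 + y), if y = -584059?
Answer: -1/682171 ≈ -1.4659e-6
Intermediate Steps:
1/(F*3066 + y) = 1/(-32*3066 - 584059) = 1/(-98112 - 584059) = 1/(-682171) = -1/682171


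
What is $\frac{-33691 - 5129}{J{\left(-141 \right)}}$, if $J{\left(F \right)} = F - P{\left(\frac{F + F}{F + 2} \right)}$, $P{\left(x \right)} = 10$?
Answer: $\frac{38820}{151} \approx 257.09$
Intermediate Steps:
$J{\left(F \right)} = -10 + F$ ($J{\left(F \right)} = F - 10 = -10 + F$)
$\frac{-33691 - 5129}{J{\left(-141 \right)}} = \frac{-33691 - 5129}{-10 - 141} = - \frac{38820}{-151} = \left(-38820\right) \left(- \frac{1}{151}\right) = \frac{38820}{151}$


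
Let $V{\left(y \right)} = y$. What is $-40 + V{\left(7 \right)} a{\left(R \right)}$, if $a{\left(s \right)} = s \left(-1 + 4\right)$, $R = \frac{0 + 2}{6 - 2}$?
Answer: $- \frac{59}{2} \approx -29.5$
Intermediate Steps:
$R = \frac{1}{2}$ ($R = \frac{2}{4} = 2 \cdot \frac{1}{4} = \frac{1}{2} \approx 0.5$)
$a{\left(s \right)} = 3 s$ ($a{\left(s \right)} = s 3 = 3 s$)
$-40 + V{\left(7 \right)} a{\left(R \right)} = -40 + 7 \cdot 3 \cdot \frac{1}{2} = -40 + 7 \cdot \frac{3}{2} = -40 + \frac{21}{2} = - \frac{59}{2}$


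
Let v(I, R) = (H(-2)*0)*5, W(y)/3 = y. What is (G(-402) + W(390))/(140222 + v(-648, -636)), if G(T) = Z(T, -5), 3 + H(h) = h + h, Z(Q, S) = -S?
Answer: 1175/140222 ≈ 0.0083796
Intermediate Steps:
W(y) = 3*y
H(h) = -3 + 2*h (H(h) = -3 + (h + h) = -3 + 2*h)
G(T) = 5 (G(T) = -1*(-5) = 5)
v(I, R) = 0 (v(I, R) = ((-3 + 2*(-2))*0)*5 = ((-3 - 4)*0)*5 = -7*0*5 = 0*5 = 0)
(G(-402) + W(390))/(140222 + v(-648, -636)) = (5 + 3*390)/(140222 + 0) = (5 + 1170)/140222 = 1175*(1/140222) = 1175/140222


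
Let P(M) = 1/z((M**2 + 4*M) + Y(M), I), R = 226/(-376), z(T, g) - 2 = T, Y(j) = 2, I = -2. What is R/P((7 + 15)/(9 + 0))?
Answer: -45200/3807 ≈ -11.873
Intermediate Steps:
z(T, g) = 2 + T
R = -113/188 (R = 226*(-1/376) = -113/188 ≈ -0.60106)
P(M) = 1/(4 + M**2 + 4*M) (P(M) = 1/(2 + ((M**2 + 4*M) + 2)) = 1/(2 + (2 + M**2 + 4*M)) = 1/(4 + M**2 + 4*M))
R/P((7 + 15)/(9 + 0)) = -(113/47 + 113*(7 + 15)/(47*(9 + 0)) + 113*(7 + 15)**2/(188*(9 + 0)**2)) = -113/(188*(1/(4 + (22/9)**2 + 4*(22/9)))) = -113/(188*(1/(4 + 484/81 + 88/9))) = -113/(188*(1/(1600/81))) = -113/(188*81/1600) = -113/188*1600/81 = -45200/3807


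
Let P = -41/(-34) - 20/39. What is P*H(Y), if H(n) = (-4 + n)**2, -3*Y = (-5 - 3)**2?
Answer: 2654072/5967 ≈ 444.79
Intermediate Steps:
Y = -64/3 (Y = -(-5 - 3)**2/3 = -1/3*(-8)**2 = -1/3*64 = -64/3 ≈ -21.333)
P = 919/1326 (P = -41*(-1/34) - 20*1/39 = 41/34 - 20/39 = 919/1326 ≈ 0.69306)
P*H(Y) = 919*(-4 - 64/3)**2/1326 = 919*(-76/3)**2/1326 = (919/1326)*(5776/9) = 2654072/5967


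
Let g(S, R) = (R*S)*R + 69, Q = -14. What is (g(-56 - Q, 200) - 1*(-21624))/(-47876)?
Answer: 1658307/47876 ≈ 34.638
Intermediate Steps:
g(S, R) = 69 + S*R² (g(S, R) = S*R² + 69 = 69 + S*R²)
(g(-56 - Q, 200) - 1*(-21624))/(-47876) = ((69 + (-56 - 1*(-14))*200²) - 1*(-21624))/(-47876) = ((69 + (-56 + 14)*40000) + 21624)*(-1/47876) = ((69 - 42*40000) + 21624)*(-1/47876) = ((69 - 1680000) + 21624)*(-1/47876) = (-1679931 + 21624)*(-1/47876) = -1658307*(-1/47876) = 1658307/47876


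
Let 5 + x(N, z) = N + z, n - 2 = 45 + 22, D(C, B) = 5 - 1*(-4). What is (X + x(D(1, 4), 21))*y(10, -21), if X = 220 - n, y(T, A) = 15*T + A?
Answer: 22704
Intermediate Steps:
D(C, B) = 9 (D(C, B) = 5 + 4 = 9)
n = 69 (n = 2 + (45 + 22) = 2 + 67 = 69)
y(T, A) = A + 15*T
x(N, z) = -5 + N + z (x(N, z) = -5 + (N + z) = -5 + N + z)
X = 151 (X = 220 - 1*69 = 220 - 69 = 151)
(X + x(D(1, 4), 21))*y(10, -21) = (151 + (-5 + 9 + 21))*(-21 + 15*10) = (151 + 25)*(-21 + 150) = 176*129 = 22704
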